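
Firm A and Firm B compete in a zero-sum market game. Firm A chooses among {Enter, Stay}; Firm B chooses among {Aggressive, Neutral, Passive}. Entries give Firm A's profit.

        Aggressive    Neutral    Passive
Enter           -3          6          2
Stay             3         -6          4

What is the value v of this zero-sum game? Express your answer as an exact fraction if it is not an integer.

0

Row minima: Enter → -3, Stay → -6; maximin = -3.
Column maxima: Aggressive → 3, Neutral → 6, Passive → 4; minimax = 3.
-3 ≠ 3, so there is no saddle point; optimal play is mixed.
Passive is strictly dominated by Aggressive (it gives Firm A strictly more in every row), so Firm B never plays it.
On the remaining 2×2 (Enter, Stay vs Aggressive, Neutral):
Let Firm A play Enter with probability p. Expected payoff against Aggressive: (-3)p + 3(1−p) = −6p + 3; against Neutral: 6p + (-6)(1−p) = 12p − 6.
Setting these equal: −6p + 3 = 12p − 6 ⇒ −18p = -9 ⇒ p = 1/2, and the value is (-6)·(1/2) + 3 = 0.
For Firm B: with q = P(Aggressive), equating Enter's and Stay's payoffs gives −9q + 6 = 9q − 6 ⇒ q = 2/3.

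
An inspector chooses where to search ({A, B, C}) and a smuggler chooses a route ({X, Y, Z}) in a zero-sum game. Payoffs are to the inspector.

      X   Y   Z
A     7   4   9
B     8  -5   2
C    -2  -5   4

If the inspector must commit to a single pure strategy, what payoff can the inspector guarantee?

Row minima: A → 4, B → -5, C → -5.
The best of these is 4.

4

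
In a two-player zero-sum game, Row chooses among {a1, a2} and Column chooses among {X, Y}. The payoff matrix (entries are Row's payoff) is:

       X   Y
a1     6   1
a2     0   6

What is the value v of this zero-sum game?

Row minima: a1 → 1, a2 → 0; maximin = 1.
Column maxima: X → 6, Y → 6; minimax = 6.
1 ≠ 6, so there is no saddle point; optimal play is mixed.
Let Row play a1 with probability p. Expected payoff against X: 6p + 0(1−p) = 6p; against Y: 1p + 6(1−p) = −5p + 6.
Setting these equal: 6p = −5p + 6 ⇒ 11p = 6 ⇒ p = 6/11, and the value is (6)·(6/11) = 36/11.
For Column: with q = P(X), equating a1's and a2's payoffs gives 5q + 1 = −6q + 6 ⇒ q = 5/11.

36/11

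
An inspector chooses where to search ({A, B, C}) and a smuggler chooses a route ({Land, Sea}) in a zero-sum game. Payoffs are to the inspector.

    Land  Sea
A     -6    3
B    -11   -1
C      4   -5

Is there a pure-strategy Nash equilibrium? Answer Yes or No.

Row minima: A → -6, B → -11, C → -5; maximin = -5.
Column maxima: Land → 4, Sea → 3; minimax = 3.
-5 ≠ 3, so no pure-strategy equilibrium exists.

No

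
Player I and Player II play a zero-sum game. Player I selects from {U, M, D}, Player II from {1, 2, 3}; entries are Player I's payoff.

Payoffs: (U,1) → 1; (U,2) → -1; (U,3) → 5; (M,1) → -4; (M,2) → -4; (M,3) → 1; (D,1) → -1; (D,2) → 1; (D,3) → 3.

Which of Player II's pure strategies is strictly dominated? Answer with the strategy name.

1 holds Player I's payoff strictly below 3 in every row: 1 < 5, -4 < 1, -1 < 3.
So 3 is strictly dominated for Player II.

3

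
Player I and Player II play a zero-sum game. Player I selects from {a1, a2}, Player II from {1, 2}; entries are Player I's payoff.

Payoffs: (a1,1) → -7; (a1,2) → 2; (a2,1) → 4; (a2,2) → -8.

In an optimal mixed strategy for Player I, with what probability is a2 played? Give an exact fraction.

3/7

Row minima: a1 → -7, a2 → -8; maximin = -7.
Column maxima: 1 → 4, 2 → 2; minimax = 2.
-7 ≠ 2, so there is no saddle point; optimal play is mixed.
Let Player I play a1 with probability p. Expected payoff against 1: (-7)p + 4(1−p) = −11p + 4; against 2: 2p + (-8)(1−p) = 10p − 8.
Setting these equal: −11p + 4 = 10p − 8 ⇒ −21p = -12 ⇒ p = 4/7, and the value is (-11)·(4/7) + 4 = -16/7.
For Player II: with q = P(1), equating a1's and a2's payoffs gives −9q + 2 = 12q − 8 ⇒ q = 10/21.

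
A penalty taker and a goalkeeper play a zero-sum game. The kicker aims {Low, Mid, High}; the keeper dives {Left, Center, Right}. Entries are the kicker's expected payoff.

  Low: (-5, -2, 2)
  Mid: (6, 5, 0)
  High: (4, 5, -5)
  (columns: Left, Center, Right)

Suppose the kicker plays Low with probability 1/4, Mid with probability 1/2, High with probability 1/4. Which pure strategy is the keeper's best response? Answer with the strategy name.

Right

If the keeper plays Left, the kicker's expected payoff is (1/4)·(-5) + (1/2)·6 + (1/4)·4 = 11/4.
If the keeper plays Center, the kicker's expected payoff is (1/4)·(-2) + (1/2)·5 + (1/4)·5 = 13/4.
If the keeper plays Right, the kicker's expected payoff is (1/4)·2 + (1/2)·0 + (1/4)·(-5) = -3/4.
The keeper minimizes the kicker's payoff; the smallest is -3/4, so the best response is Right.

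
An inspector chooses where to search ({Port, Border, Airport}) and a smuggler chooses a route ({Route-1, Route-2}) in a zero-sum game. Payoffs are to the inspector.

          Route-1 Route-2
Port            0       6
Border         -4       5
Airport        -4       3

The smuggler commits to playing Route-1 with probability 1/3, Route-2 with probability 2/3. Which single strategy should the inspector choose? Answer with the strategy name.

Expected payoff of Port: (1/3)·0 + (2/3)·6 = 4.
Expected payoff of Border: (1/3)·(-4) + (2/3)·5 = 2.
Expected payoff of Airport: (1/3)·(-4) + (2/3)·3 = 2/3.
The largest is 4, so the inspector's best response is Port.

Port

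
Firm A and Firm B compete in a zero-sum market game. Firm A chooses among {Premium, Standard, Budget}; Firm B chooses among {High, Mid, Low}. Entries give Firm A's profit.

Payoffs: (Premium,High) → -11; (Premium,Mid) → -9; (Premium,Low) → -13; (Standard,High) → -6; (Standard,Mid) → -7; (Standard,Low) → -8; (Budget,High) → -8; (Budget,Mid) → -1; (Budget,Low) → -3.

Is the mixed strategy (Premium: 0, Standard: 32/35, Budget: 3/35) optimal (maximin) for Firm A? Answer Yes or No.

Against High this mix gives (32/35)·(-6) + (3/35)·(-8) = -216/35.
Against Mid this mix gives (32/35)·(-7) + (3/35)·(-1) = -227/35.
Against Low this mix gives (32/35)·(-8) + (3/35)·(-3) = -53/7.
Firm B will play Low, holding Firm A to -53/7. Shifting weight toward the row that does better against Low would raise this floor (the equalizing mix achieves -46/7 against both Low and High), so the proposed strategy is not optimal.

No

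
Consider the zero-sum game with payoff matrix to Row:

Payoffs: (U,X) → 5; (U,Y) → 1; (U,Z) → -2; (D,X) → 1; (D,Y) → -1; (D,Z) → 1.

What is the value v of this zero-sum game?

-1/5

Row minima: U → -2, D → -1; maximin = -1.
Column maxima: X → 5, Y → 1, Z → 1; minimax = 1.
-1 ≠ 1, so there is no saddle point; optimal play is mixed.
X is strictly dominated by Y (it gives Row strictly more in every row), so Column never plays it.
On the remaining 2×2 (U, D vs Y, Z):
Let Row play U with probability p. Expected payoff against Y: 1p + (-1)(1−p) = 2p − 1; against Z: (-2)p + 1(1−p) = −3p + 1.
Setting these equal: 2p − 1 = −3p + 1 ⇒ 5p = 2 ⇒ p = 2/5, and the value is (2)·(2/5) − 1 = -1/5.
For Column: with q = P(Y), equating U's and D's payoffs gives 3q − 2 = −2q + 1 ⇒ q = 3/5.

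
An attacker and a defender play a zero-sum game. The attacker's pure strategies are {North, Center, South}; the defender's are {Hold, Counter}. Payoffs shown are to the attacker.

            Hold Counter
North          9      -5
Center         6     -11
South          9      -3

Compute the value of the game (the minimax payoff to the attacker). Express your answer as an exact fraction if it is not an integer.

-3

Row minima: North → -5, Center → -11, South → -3; maximin = -3.
Column maxima: Hold → 9, Counter → -3; minimax = -3.
Since maximin = minimax = -3, there is a saddle point and the value is -3.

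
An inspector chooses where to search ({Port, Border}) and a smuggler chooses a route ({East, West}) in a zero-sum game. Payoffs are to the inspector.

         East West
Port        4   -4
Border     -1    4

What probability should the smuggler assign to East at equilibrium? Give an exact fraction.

8/13

Row minima: Port → -4, Border → -1; maximin = -1.
Column maxima: East → 4, West → 4; minimax = 4.
-1 ≠ 4, so there is no saddle point; optimal play is mixed.
Let the inspector play Port with probability p. Expected payoff against East: 4p + (-1)(1−p) = 5p − 1; against West: (-4)p + 4(1−p) = −8p + 4.
Setting these equal: 5p − 1 = −8p + 4 ⇒ 13p = 5 ⇒ p = 5/13, and the value is (5)·(5/13) − 1 = 12/13.
For the smuggler: with q = P(East), equating Port's and Border's payoffs gives 8q − 4 = −5q + 4 ⇒ q = 8/13.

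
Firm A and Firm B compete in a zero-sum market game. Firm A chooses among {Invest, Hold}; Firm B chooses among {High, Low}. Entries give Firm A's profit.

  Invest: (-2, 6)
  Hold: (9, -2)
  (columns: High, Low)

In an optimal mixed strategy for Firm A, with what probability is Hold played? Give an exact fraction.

8/19

Row minima: Invest → -2, Hold → -2; maximin = -2.
Column maxima: High → 9, Low → 6; minimax = 6.
-2 ≠ 6, so there is no saddle point; optimal play is mixed.
Let Firm A play Invest with probability p. Expected payoff against High: (-2)p + 9(1−p) = −11p + 9; against Low: 6p + (-2)(1−p) = 8p − 2.
Setting these equal: −11p + 9 = 8p − 2 ⇒ −19p = -11 ⇒ p = 11/19, and the value is (-11)·(11/19) + 9 = 50/19.
For Firm B: with q = P(High), equating Invest's and Hold's payoffs gives −8q + 6 = 11q − 2 ⇒ q = 8/19.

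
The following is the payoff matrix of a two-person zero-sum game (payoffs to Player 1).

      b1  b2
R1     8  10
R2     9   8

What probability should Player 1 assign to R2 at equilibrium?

2/3

Row minima: R1 → 8, R2 → 8; maximin = 8.
Column maxima: b1 → 9, b2 → 10; minimax = 9.
8 ≠ 9, so there is no saddle point; optimal play is mixed.
Let Player 1 play R1 with probability p. Expected payoff against b1: 8p + 9(1−p) = −p + 9; against b2: 10p + 8(1−p) = 2p + 8.
Setting these equal: −p + 9 = 2p + 8 ⇒ −3p = -1 ⇒ p = 1/3, and the value is (-1)·(1/3) + 9 = 26/3.
For Player 2: with q = P(b1), equating R1's and R2's payoffs gives −2q + 10 = q + 8 ⇒ q = 2/3.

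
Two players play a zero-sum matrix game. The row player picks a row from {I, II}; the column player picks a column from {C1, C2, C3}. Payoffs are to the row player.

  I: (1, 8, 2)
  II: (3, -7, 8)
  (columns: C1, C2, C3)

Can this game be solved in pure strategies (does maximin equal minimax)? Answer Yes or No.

No

Row minima: I → 1, II → -7; maximin = 1.
Column maxima: C1 → 3, C2 → 8, C3 → 8; minimax = 3.
1 ≠ 3, so no pure-strategy equilibrium exists.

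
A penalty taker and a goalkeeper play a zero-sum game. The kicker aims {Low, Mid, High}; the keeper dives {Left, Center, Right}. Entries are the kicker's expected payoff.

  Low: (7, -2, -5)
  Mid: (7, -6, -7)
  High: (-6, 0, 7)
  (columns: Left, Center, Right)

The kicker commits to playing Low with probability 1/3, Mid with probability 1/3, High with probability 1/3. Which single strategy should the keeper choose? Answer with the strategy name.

If the keeper plays Left, the kicker's expected payoff is (1/3)·7 + (1/3)·7 + (1/3)·(-6) = 8/3.
If the keeper plays Center, the kicker's expected payoff is (1/3)·(-2) + (1/3)·(-6) + (1/3)·0 = -8/3.
If the keeper plays Right, the kicker's expected payoff is (1/3)·(-5) + (1/3)·(-7) + (1/3)·7 = -5/3.
The keeper minimizes the kicker's payoff; the smallest is -8/3, so the best response is Center.

Center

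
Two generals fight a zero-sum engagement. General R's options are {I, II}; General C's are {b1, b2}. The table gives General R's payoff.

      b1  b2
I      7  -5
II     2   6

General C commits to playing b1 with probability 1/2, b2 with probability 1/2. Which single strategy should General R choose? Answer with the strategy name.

II

Expected payoff of I: (1/2)·7 + (1/2)·(-5) = 1.
Expected payoff of II: (1/2)·2 + (1/2)·6 = 4.
The largest is 4, so General R's best response is II.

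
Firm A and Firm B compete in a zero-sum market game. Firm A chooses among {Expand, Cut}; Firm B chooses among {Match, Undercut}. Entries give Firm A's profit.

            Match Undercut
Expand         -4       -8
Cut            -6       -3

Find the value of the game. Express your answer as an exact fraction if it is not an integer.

-36/7

Row minima: Expand → -8, Cut → -6; maximin = -6.
Column maxima: Match → -4, Undercut → -3; minimax = -4.
-6 ≠ -4, so there is no saddle point; optimal play is mixed.
Let Firm A play Expand with probability p. Expected payoff against Match: (-4)p + (-6)(1−p) = 2p − 6; against Undercut: (-8)p + (-3)(1−p) = −5p − 3.
Setting these equal: 2p − 6 = −5p − 3 ⇒ 7p = 3 ⇒ p = 3/7, and the value is (2)·(3/7) − 6 = -36/7.
For Firm B: with q = P(Match), equating Expand's and Cut's payoffs gives 4q − 8 = −3q − 3 ⇒ q = 5/7.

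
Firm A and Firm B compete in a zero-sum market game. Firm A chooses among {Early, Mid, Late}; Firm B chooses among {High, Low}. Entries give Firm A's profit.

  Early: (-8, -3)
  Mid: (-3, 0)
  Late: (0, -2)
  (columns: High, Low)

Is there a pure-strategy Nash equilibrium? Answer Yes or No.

Row minima: Early → -8, Mid → -3, Late → -2; maximin = -2.
Column maxima: High → 0, Low → 0; minimax = 0.
-2 ≠ 0, so no pure-strategy equilibrium exists.

No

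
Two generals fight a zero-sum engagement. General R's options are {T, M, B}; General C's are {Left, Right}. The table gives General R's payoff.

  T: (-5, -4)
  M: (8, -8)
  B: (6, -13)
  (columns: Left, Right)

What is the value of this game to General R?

Row minima: T → -5, M → -8, B → -13; maximin = -5.
Column maxima: Left → 8, Right → -4; minimax = -4.
-5 ≠ -4, so there is no saddle point; optimal play is mixed.
B is strictly dominated by M, so General R never plays it.
On the remaining 2×2 (T, M vs Left, Right):
Let General R play T with probability p. Expected payoff against Left: (-5)p + 8(1−p) = −13p + 8; against Right: (-4)p + (-8)(1−p) = 4p − 8.
Setting these equal: −13p + 8 = 4p − 8 ⇒ −17p = -16 ⇒ p = 16/17, and the value is (-13)·(16/17) + 8 = -72/17.
For General C: with q = P(Left), equating T's and M's payoffs gives −q − 4 = 16q − 8 ⇒ q = 4/17.

-72/17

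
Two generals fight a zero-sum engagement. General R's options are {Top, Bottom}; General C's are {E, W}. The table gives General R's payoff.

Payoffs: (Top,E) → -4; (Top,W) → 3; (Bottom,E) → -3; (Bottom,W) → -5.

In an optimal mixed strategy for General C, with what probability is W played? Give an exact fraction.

1/9

Row minima: Top → -4, Bottom → -5; maximin = -4.
Column maxima: E → -3, W → 3; minimax = -3.
-4 ≠ -3, so there is no saddle point; optimal play is mixed.
Let General R play Top with probability p. Expected payoff against E: (-4)p + (-3)(1−p) = −p − 3; against W: 3p + (-5)(1−p) = 8p − 5.
Setting these equal: −p − 3 = 8p − 5 ⇒ −9p = -2 ⇒ p = 2/9, and the value is (-1)·(2/9) − 3 = -29/9.
For General C: with q = P(E), equating Top's and Bottom's payoffs gives −7q + 3 = 2q − 5 ⇒ q = 8/9.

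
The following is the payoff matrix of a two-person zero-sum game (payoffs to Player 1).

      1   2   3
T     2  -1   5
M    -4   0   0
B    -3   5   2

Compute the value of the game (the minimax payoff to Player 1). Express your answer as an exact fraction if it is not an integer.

7/11

Row minima: T → -1, M → -4, B → -3; maximin = -1.
Column maxima: 1 → 2, 2 → 5, 3 → 5; minimax = 2.
-1 ≠ 2, so there is no saddle point; optimal play is mixed.
M is strictly dominated by B, so Player 1 never plays it.
3 is strictly dominated by 1 (it gives Player 1 strictly more in every row), so Player 2 never plays it.
On the remaining 2×2 (T, B vs 1, 2):
Let Player 1 play T with probability p. Expected payoff against 1: 2p + (-3)(1−p) = 5p − 3; against 2: (-1)p + 5(1−p) = −6p + 5.
Setting these equal: 5p − 3 = −6p + 5 ⇒ 11p = 8 ⇒ p = 8/11, and the value is (5)·(8/11) − 3 = 7/11.
For Player 2: with q = P(1), equating T's and B's payoffs gives 3q − 1 = −8q + 5 ⇒ q = 6/11.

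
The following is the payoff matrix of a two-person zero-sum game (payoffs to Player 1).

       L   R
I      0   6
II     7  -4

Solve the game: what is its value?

42/17

Row minima: I → 0, II → -4; maximin = 0.
Column maxima: L → 7, R → 6; minimax = 6.
0 ≠ 6, so there is no saddle point; optimal play is mixed.
Let Player 1 play I with probability p. Expected payoff against L: 0p + 7(1−p) = −7p + 7; against R: 6p + (-4)(1−p) = 10p − 4.
Setting these equal: −7p + 7 = 10p − 4 ⇒ −17p = -11 ⇒ p = 11/17, and the value is (-7)·(11/17) + 7 = 42/17.
For Player 2: with q = P(L), equating I's and II's payoffs gives −6q + 6 = 11q − 4 ⇒ q = 10/17.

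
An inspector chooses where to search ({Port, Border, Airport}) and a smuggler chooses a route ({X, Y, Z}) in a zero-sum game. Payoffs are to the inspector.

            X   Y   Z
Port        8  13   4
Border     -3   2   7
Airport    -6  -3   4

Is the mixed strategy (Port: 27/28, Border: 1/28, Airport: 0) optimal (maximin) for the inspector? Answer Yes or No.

No

Against X this mix gives (27/28)·8 + (1/28)·(-3) = 213/28.
Against Y this mix gives (27/28)·13 + (1/28)·2 = 353/28.
Against Z this mix gives (27/28)·4 + (1/28)·7 = 115/28.
The smuggler will play Z, holding the inspector to 115/28. Shifting weight toward the row that does better against Z would raise this floor (the equalizing mix achieves 34/7 against both Z and X), so the proposed strategy is not optimal.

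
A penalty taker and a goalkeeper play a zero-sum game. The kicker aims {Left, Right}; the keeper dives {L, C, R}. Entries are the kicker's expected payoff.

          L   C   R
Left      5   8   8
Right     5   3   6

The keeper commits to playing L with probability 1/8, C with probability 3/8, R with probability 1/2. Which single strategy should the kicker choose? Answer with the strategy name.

Expected payoff of Left: (1/8)·5 + (3/8)·8 + (1/2)·8 = 61/8.
Expected payoff of Right: (1/8)·5 + (3/8)·3 + (1/2)·6 = 19/4.
The largest is 61/8, so the kicker's best response is Left.

Left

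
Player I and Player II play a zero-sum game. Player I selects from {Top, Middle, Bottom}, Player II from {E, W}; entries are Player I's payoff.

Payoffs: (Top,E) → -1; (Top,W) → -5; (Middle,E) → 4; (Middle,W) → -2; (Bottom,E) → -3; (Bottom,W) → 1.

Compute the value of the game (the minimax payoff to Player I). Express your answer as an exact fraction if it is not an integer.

Row minima: Top → -5, Middle → -2, Bottom → -3; maximin = -2.
Column maxima: E → 4, W → 1; minimax = 1.
-2 ≠ 1, so there is no saddle point; optimal play is mixed.
Top is strictly dominated by Middle, so Player I never plays it.
On the remaining 2×2 (Middle, Bottom vs E, W):
Let Player I play Middle with probability p. Expected payoff against E: 4p + (-3)(1−p) = 7p − 3; against W: (-2)p + 1(1−p) = −3p + 1.
Setting these equal: 7p − 3 = −3p + 1 ⇒ 10p = 4 ⇒ p = 2/5, and the value is (7)·(2/5) − 3 = -1/5.
For Player II: with q = P(E), equating Middle's and Bottom's payoffs gives 6q − 2 = −4q + 1 ⇒ q = 3/10.

-1/5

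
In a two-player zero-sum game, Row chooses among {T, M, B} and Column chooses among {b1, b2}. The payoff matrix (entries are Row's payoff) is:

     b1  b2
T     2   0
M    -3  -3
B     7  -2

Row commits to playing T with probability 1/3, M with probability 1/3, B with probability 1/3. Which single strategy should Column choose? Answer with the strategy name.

b2

If Column plays b1, Row's expected payoff is (1/3)·2 + (1/3)·(-3) + (1/3)·7 = 2.
If Column plays b2, Row's expected payoff is (1/3)·0 + (1/3)·(-3) + (1/3)·(-2) = -5/3.
Column minimizes Row's payoff; the smallest is -5/3, so the best response is b2.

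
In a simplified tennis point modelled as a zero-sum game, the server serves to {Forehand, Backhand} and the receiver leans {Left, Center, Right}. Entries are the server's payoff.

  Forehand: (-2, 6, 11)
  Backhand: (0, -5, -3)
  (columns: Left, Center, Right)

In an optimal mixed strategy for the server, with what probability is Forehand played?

5/13

Row minima: Forehand → -2, Backhand → -5; maximin = -2.
Column maxima: Left → 0, Center → 6, Right → 11; minimax = 0.
-2 ≠ 0, so there is no saddle point; optimal play is mixed.
Right is strictly dominated by Center (it gives the server strictly more in every row), so the receiver never plays it.
On the remaining 2×2 (Forehand, Backhand vs Left, Center):
Let the server play Forehand with probability p. Expected payoff against Left: (-2)p + 0(1−p) = −2p; against Center: 6p + (-5)(1−p) = 11p − 5.
Setting these equal: −2p = 11p − 5 ⇒ −13p = -5 ⇒ p = 5/13, and the value is (-2)·(5/13) = -10/13.
For the receiver: with q = P(Left), equating Forehand's and Backhand's payoffs gives −8q + 6 = 5q − 5 ⇒ q = 11/13.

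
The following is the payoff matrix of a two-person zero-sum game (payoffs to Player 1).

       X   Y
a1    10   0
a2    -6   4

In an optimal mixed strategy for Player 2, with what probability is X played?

1/5

Row minima: a1 → 0, a2 → -6; maximin = 0.
Column maxima: X → 10, Y → 4; minimax = 4.
0 ≠ 4, so there is no saddle point; optimal play is mixed.
Let Player 1 play a1 with probability p. Expected payoff against X: 10p + (-6)(1−p) = 16p − 6; against Y: 0p + 4(1−p) = −4p + 4.
Setting these equal: 16p − 6 = −4p + 4 ⇒ 20p = 10 ⇒ p = 1/2, and the value is (16)·(1/2) − 6 = 2.
For Player 2: with q = P(X), equating a1's and a2's payoffs gives 10q = −10q + 4 ⇒ q = 1/5.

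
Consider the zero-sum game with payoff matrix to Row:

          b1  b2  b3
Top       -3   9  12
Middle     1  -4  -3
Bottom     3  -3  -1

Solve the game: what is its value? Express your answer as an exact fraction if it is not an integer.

Row minima: Top → -3, Middle → -4, Bottom → -3; maximin = -3.
Column maxima: b1 → 3, b2 → 9, b3 → 12; minimax = 3.
-3 ≠ 3, so there is no saddle point; optimal play is mixed.
Middle is strictly dominated by Bottom, so Row never plays it.
b3 is strictly dominated by b2 (it gives Row strictly more in every row), so Column never plays it.
On the remaining 2×2 (Top, Bottom vs b1, b2):
Let Row play Top with probability p. Expected payoff against b1: (-3)p + 3(1−p) = −6p + 3; against b2: 9p + (-3)(1−p) = 12p − 3.
Setting these equal: −6p + 3 = 12p − 3 ⇒ −18p = -6 ⇒ p = 1/3, and the value is (-6)·(1/3) + 3 = 1.
For Column: with q = P(b1), equating Top's and Bottom's payoffs gives −12q + 9 = 6q − 3 ⇒ q = 2/3.

1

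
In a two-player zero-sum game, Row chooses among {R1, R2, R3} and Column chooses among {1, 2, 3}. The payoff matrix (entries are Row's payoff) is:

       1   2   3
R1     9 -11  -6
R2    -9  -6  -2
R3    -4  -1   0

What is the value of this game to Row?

Row minima: R1 → -11, R2 → -9, R3 → -4; maximin = -4.
Column maxima: 1 → 9, 2 → -1, 3 → 0; minimax = -1.
-4 ≠ -1, so there is no saddle point; optimal play is mixed.
R2 is strictly dominated by R3, so Row never plays it.
3 is strictly dominated by 2 (it gives Row strictly more in every row), so Column never plays it.
On the remaining 2×2 (R1, R3 vs 1, 2):
Let Row play R1 with probability p. Expected payoff against 1: 9p + (-4)(1−p) = 13p − 4; against 2: (-11)p + (-1)(1−p) = −10p − 1.
Setting these equal: 13p − 4 = −10p − 1 ⇒ 23p = 3 ⇒ p = 3/23, and the value is (13)·(3/23) − 4 = -53/23.
For Column: with q = P(1), equating R1's and R3's payoffs gives 20q − 11 = −3q − 1 ⇒ q = 10/23.

-53/23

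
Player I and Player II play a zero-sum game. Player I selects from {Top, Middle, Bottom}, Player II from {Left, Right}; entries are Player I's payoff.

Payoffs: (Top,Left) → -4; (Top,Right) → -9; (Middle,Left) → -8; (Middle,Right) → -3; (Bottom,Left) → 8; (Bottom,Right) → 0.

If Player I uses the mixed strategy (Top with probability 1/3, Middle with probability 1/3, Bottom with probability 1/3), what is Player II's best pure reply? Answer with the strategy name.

Right

If Player II plays Left, Player I's expected payoff is (1/3)·(-4) + (1/3)·(-8) + (1/3)·8 = -4/3.
If Player II plays Right, Player I's expected payoff is (1/3)·(-9) + (1/3)·(-3) + (1/3)·0 = -4.
Player II minimizes Player I's payoff; the smallest is -4, so the best response is Right.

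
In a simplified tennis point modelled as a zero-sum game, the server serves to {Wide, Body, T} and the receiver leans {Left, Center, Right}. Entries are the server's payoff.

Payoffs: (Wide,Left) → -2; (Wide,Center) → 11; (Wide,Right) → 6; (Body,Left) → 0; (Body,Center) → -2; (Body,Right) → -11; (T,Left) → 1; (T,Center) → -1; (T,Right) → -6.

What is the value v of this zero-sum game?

-2/5

Row minima: Wide → -2, Body → -11, T → -6; maximin = -2.
Column maxima: Left → 1, Center → 11, Right → 6; minimax = 1.
-2 ≠ 1, so there is no saddle point; optimal play is mixed.
Body is strictly dominated by T, so the server never plays it.
Center is strictly dominated by Right (it gives the server strictly more in every row), so the receiver never plays it.
On the remaining 2×2 (Wide, T vs Left, Right):
Let the server play Wide with probability p. Expected payoff against Left: (-2)p + 1(1−p) = −3p + 1; against Right: 6p + (-6)(1−p) = 12p − 6.
Setting these equal: −3p + 1 = 12p − 6 ⇒ −15p = -7 ⇒ p = 7/15, and the value is (-3)·(7/15) + 1 = -2/5.
For the receiver: with q = P(Left), equating Wide's and T's payoffs gives −8q + 6 = 7q − 6 ⇒ q = 4/5.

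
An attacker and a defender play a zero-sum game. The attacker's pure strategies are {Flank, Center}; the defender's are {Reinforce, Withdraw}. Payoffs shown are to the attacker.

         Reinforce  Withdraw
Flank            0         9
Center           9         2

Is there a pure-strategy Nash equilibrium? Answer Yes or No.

No

Row minima: Flank → 0, Center → 2; maximin = 2.
Column maxima: Reinforce → 9, Withdraw → 9; minimax = 9.
2 ≠ 9, so no pure-strategy equilibrium exists.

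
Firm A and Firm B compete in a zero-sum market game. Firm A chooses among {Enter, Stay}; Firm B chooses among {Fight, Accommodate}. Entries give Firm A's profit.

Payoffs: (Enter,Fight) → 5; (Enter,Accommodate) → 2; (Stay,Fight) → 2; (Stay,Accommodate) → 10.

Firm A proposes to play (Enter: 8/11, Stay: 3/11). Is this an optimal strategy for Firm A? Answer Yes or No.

Against Fight this mix gives (8/11)·5 + (3/11)·2 = 46/11.
Against Accommodate this mix gives (8/11)·2 + (3/11)·10 = 46/11.
All of Firm B's active replies (Fight, Accommodate) yield 46/11, and no column does worse for Firm A. The mix makes Firm B indifferent and guarantees 46/11, so it is optimal.

Yes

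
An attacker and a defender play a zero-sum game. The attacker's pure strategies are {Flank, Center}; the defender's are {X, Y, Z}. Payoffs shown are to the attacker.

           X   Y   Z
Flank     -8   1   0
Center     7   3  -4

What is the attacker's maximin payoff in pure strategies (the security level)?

Row minima: Flank → -8, Center → -4.
The best of these is -4.

-4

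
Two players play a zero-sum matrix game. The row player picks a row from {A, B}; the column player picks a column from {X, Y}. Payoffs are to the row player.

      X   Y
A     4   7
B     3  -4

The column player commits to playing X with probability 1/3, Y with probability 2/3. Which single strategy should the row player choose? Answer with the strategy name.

A

Expected payoff of A: (1/3)·4 + (2/3)·7 = 6.
Expected payoff of B: (1/3)·3 + (2/3)·(-4) = -5/3.
The largest is 6, so the row player's best response is A.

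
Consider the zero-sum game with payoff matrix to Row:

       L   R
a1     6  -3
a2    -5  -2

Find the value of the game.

Row minima: a1 → -3, a2 → -5; maximin = -3.
Column maxima: L → 6, R → -2; minimax = -2.
-3 ≠ -2, so there is no saddle point; optimal play is mixed.
Let Row play a1 with probability p. Expected payoff against L: 6p + (-5)(1−p) = 11p − 5; against R: (-3)p + (-2)(1−p) = −p − 2.
Setting these equal: 11p − 5 = −p − 2 ⇒ 12p = 3 ⇒ p = 1/4, and the value is (11)·(1/4) − 5 = -9/4.
For Column: with q = P(L), equating a1's and a2's payoffs gives 9q − 3 = −3q − 2 ⇒ q = 1/12.

-9/4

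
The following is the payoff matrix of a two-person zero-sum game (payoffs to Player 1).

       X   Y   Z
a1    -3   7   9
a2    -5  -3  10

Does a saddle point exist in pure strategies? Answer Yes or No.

Yes

Row minima: a1 → -3, a2 → -5; maximin = -3.
Column maxima: X → -3, Y → 7, Z → 10; minimax = -3.
maximin = minimax = -3, so a saddle point exists.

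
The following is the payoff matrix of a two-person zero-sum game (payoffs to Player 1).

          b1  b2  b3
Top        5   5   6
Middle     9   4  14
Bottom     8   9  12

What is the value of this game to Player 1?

Row minima: Top → 5, Middle → 4, Bottom → 8; maximin = 8.
Column maxima: b1 → 9, b2 → 9, b3 → 14; minimax = 9.
8 ≠ 9, so there is no saddle point; optimal play is mixed.
Top is strictly dominated by Bottom, so Player 1 never plays it.
b3 is strictly dominated by b1 (it gives Player 1 strictly more in every row), so Player 2 never plays it.
On the remaining 2×2 (Middle, Bottom vs b1, b2):
Let Player 1 play Middle with probability p. Expected payoff against b1: 9p + 8(1−p) = p + 8; against b2: 4p + 9(1−p) = −5p + 9.
Setting these equal: p + 8 = −5p + 9 ⇒ 6p = 1 ⇒ p = 1/6, and the value is (1)·(1/6) + 8 = 49/6.
For Player 2: with q = P(b1), equating Middle's and Bottom's payoffs gives 5q + 4 = −q + 9 ⇒ q = 5/6.

49/6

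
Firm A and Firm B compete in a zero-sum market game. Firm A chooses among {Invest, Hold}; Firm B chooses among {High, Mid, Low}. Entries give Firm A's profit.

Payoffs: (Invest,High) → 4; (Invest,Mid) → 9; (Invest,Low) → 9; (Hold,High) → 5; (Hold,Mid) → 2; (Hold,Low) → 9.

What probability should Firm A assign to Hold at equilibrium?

Row minima: Invest → 4, Hold → 2; maximin = 4.
Column maxima: High → 5, Mid → 9, Low → 9; minimax = 5.
4 ≠ 5, so there is no saddle point; optimal play is mixed.
Low is strictly dominated by High (it gives Firm A strictly more in every row), so Firm B never plays it.
On the remaining 2×2 (Invest, Hold vs High, Mid):
Let Firm A play Invest with probability p. Expected payoff against High: 4p + 5(1−p) = −p + 5; against Mid: 9p + 2(1−p) = 7p + 2.
Setting these equal: −p + 5 = 7p + 2 ⇒ −8p = -3 ⇒ p = 3/8, and the value is (-1)·(3/8) + 5 = 37/8.
For Firm B: with q = P(High), equating Invest's and Hold's payoffs gives −5q + 9 = 3q + 2 ⇒ q = 7/8.

5/8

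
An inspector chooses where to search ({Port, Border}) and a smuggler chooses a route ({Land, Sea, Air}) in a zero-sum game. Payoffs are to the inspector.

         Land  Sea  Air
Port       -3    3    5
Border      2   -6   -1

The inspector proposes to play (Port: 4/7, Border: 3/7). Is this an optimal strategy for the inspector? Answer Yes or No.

Yes

Against Land this mix gives (4/7)·(-3) + (3/7)·2 = -6/7.
Against Sea this mix gives (4/7)·3 + (3/7)·(-6) = -6/7.
Against Air this mix gives (4/7)·5 + (3/7)·(-1) = 17/7.
All of the smuggler's active replies (Land, Sea) yield -6/7, and no column does worse for the inspector. The mix makes the smuggler indifferent and guarantees -6/7, so it is optimal.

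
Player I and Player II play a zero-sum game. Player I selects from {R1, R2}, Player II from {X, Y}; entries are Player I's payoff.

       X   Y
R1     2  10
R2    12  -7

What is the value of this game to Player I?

Row minima: R1 → 2, R2 → -7; maximin = 2.
Column maxima: X → 12, Y → 10; minimax = 10.
2 ≠ 10, so there is no saddle point; optimal play is mixed.
Let Player I play R1 with probability p. Expected payoff against X: 2p + 12(1−p) = −10p + 12; against Y: 10p + (-7)(1−p) = 17p − 7.
Setting these equal: −10p + 12 = 17p − 7 ⇒ −27p = -19 ⇒ p = 19/27, and the value is (-10)·(19/27) + 12 = 134/27.
For Player II: with q = P(X), equating R1's and R2's payoffs gives −8q + 10 = 19q − 7 ⇒ q = 17/27.

134/27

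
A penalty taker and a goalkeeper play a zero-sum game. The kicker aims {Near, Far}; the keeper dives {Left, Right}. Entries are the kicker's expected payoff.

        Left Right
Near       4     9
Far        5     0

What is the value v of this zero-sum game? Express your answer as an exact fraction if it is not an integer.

Row minima: Near → 4, Far → 0; maximin = 4.
Column maxima: Left → 5, Right → 9; minimax = 5.
4 ≠ 5, so there is no saddle point; optimal play is mixed.
Let the kicker play Near with probability p. Expected payoff against Left: 4p + 5(1−p) = −p + 5; against Right: 9p + 0(1−p) = 9p.
Setting these equal: −p + 5 = 9p ⇒ −10p = -5 ⇒ p = 1/2, and the value is (-1)·(1/2) + 5 = 9/2.
For the keeper: with q = P(Left), equating Near's and Far's payoffs gives −5q + 9 = 5q ⇒ q = 9/10.

9/2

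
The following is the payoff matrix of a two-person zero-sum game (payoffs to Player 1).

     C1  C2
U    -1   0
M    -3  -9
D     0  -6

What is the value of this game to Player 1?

-6/7

Row minima: U → -1, M → -9, D → -6; maximin = -1.
Column maxima: C1 → 0, C2 → 0; minimax = 0.
-1 ≠ 0, so there is no saddle point; optimal play is mixed.
M is strictly dominated by U, so Player 1 never plays it.
On the remaining 2×2 (U, D vs C1, C2):
Let Player 1 play U with probability p. Expected payoff against C1: (-1)p + 0(1−p) = −p; against C2: 0p + (-6)(1−p) = 6p − 6.
Setting these equal: −p = 6p − 6 ⇒ −7p = -6 ⇒ p = 6/7, and the value is (-1)·(6/7) = -6/7.
For Player 2: with q = P(C1), equating U's and D's payoffs gives −q = 6q − 6 ⇒ q = 6/7.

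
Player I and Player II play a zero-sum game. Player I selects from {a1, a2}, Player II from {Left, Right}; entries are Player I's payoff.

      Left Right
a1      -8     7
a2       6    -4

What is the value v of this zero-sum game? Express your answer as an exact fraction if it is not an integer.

2/5

Row minima: a1 → -8, a2 → -4; maximin = -4.
Column maxima: Left → 6, Right → 7; minimax = 6.
-4 ≠ 6, so there is no saddle point; optimal play is mixed.
Let Player I play a1 with probability p. Expected payoff against Left: (-8)p + 6(1−p) = −14p + 6; against Right: 7p + (-4)(1−p) = 11p − 4.
Setting these equal: −14p + 6 = 11p − 4 ⇒ −25p = -10 ⇒ p = 2/5, and the value is (-14)·(2/5) + 6 = 2/5.
For Player II: with q = P(Left), equating a1's and a2's payoffs gives −15q + 7 = 10q − 4 ⇒ q = 11/25.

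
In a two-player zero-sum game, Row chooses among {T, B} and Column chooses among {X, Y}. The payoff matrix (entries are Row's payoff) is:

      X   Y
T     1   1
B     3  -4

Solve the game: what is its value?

Row minima: T → 1, B → -4; maximin = 1.
Column maxima: X → 3, Y → 1; minimax = 1.
Since maximin = minimax = 1, there is a saddle point and the value is 1.

1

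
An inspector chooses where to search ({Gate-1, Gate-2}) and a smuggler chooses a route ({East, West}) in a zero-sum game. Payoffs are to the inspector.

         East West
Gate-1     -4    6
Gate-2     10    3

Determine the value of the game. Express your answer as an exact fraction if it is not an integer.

72/17

Row minima: Gate-1 → -4, Gate-2 → 3; maximin = 3.
Column maxima: East → 10, West → 6; minimax = 6.
3 ≠ 6, so there is no saddle point; optimal play is mixed.
Let the inspector play Gate-1 with probability p. Expected payoff against East: (-4)p + 10(1−p) = −14p + 10; against West: 6p + 3(1−p) = 3p + 3.
Setting these equal: −14p + 10 = 3p + 3 ⇒ −17p = -7 ⇒ p = 7/17, and the value is (-14)·(7/17) + 10 = 72/17.
For the smuggler: with q = P(East), equating Gate-1's and Gate-2's payoffs gives −10q + 6 = 7q + 3 ⇒ q = 3/17.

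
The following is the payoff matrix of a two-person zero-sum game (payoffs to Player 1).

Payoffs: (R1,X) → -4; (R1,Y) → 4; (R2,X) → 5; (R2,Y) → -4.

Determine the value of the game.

4/17

Row minima: R1 → -4, R2 → -4; maximin = -4.
Column maxima: X → 5, Y → 4; minimax = 4.
-4 ≠ 4, so there is no saddle point; optimal play is mixed.
Let Player 1 play R1 with probability p. Expected payoff against X: (-4)p + 5(1−p) = −9p + 5; against Y: 4p + (-4)(1−p) = 8p − 4.
Setting these equal: −9p + 5 = 8p − 4 ⇒ −17p = -9 ⇒ p = 9/17, and the value is (-9)·(9/17) + 5 = 4/17.
For Player 2: with q = P(X), equating R1's and R2's payoffs gives −8q + 4 = 9q − 4 ⇒ q = 8/17.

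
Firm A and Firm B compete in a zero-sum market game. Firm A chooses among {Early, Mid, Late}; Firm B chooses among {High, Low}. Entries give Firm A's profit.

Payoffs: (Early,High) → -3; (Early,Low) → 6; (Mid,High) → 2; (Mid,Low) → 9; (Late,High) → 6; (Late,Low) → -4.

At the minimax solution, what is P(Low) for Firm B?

Row minima: Early → -3, Mid → 2, Late → -4; maximin = 2.
Column maxima: High → 6, Low → 9; minimax = 6.
2 ≠ 6, so there is no saddle point; optimal play is mixed.
Early is strictly dominated by Mid, so Firm A never plays it.
On the remaining 2×2 (Mid, Late vs High, Low):
Let Firm A play Mid with probability p. Expected payoff against High: 2p + 6(1−p) = −4p + 6; against Low: 9p + (-4)(1−p) = 13p − 4.
Setting these equal: −4p + 6 = 13p − 4 ⇒ −17p = -10 ⇒ p = 10/17, and the value is (-4)·(10/17) + 6 = 62/17.
For Firm B: with q = P(High), equating Mid's and Late's payoffs gives −7q + 9 = 10q − 4 ⇒ q = 13/17.

4/17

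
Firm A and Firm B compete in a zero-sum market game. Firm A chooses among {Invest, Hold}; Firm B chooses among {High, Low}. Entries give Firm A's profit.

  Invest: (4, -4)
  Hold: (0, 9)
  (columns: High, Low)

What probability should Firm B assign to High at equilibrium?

Row minima: Invest → -4, Hold → 0; maximin = 0.
Column maxima: High → 4, Low → 9; minimax = 4.
0 ≠ 4, so there is no saddle point; optimal play is mixed.
Let Firm A play Invest with probability p. Expected payoff against High: 4p + 0(1−p) = 4p; against Low: (-4)p + 9(1−p) = −13p + 9.
Setting these equal: 4p = −13p + 9 ⇒ 17p = 9 ⇒ p = 9/17, and the value is (4)·(9/17) = 36/17.
For Firm B: with q = P(High), equating Invest's and Hold's payoffs gives 8q − 4 = −9q + 9 ⇒ q = 13/17.

13/17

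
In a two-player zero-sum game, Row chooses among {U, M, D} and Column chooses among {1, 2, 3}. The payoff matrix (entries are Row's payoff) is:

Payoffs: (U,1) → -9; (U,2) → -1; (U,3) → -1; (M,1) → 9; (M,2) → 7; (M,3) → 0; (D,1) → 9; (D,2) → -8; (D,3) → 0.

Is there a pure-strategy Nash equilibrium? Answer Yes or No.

Yes

Row minima: U → -9, M → 0, D → -8; maximin = 0.
Column maxima: 1 → 9, 2 → 7, 3 → 0; minimax = 0.
maximin = minimax = 0, so a saddle point exists.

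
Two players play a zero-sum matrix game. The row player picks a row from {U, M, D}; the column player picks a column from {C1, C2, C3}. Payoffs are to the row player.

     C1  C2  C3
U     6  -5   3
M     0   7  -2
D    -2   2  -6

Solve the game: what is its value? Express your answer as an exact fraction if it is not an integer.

Row minima: U → -5, M → -2, D → -6; maximin = -2.
Column maxima: C1 → 6, C2 → 7, C3 → 3; minimax = 3.
-2 ≠ 3, so there is no saddle point; optimal play is mixed.
D is strictly dominated by M, so the row player never plays it.
C1 is strictly dominated by C3 (it gives the row player strictly more in every row), so the column player never plays it.
On the remaining 2×2 (U, M vs C2, C3):
Let the row player play U with probability p. Expected payoff against C2: (-5)p + 7(1−p) = −12p + 7; against C3: 3p + (-2)(1−p) = 5p − 2.
Setting these equal: −12p + 7 = 5p − 2 ⇒ −17p = -9 ⇒ p = 9/17, and the value is (-12)·(9/17) + 7 = 11/17.
For the column player: with q = P(C2), equating U's and M's payoffs gives −8q + 3 = 9q − 2 ⇒ q = 5/17.

11/17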